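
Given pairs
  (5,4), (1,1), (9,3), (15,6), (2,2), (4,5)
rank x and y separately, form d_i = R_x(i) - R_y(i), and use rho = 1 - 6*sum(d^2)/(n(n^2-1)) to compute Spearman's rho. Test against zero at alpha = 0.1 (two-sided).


Step 1: Rank x and y separately (midranks; no ties here).
rank(x): 5->4, 1->1, 9->5, 15->6, 2->2, 4->3
rank(y): 4->4, 1->1, 3->3, 6->6, 2->2, 5->5
Step 2: d_i = R_x(i) - R_y(i); compute d_i^2.
  (4-4)^2=0, (1-1)^2=0, (5-3)^2=4, (6-6)^2=0, (2-2)^2=0, (3-5)^2=4
sum(d^2) = 8.
Step 3: rho = 1 - 6*8 / (6*(6^2 - 1)) = 1 - 48/210 = 0.771429.
Step 4: Under H0, t = rho * sqrt((n-2)/(1-rho^2)) = 2.4247 ~ t(4).
Step 5: Two-sided p-value from the t-distribution with 4 df = 0.072397.
Step 6: alpha = 0.1. reject H0.

rho = 0.7714, p = 0.072397, reject H0 at alpha = 0.1.


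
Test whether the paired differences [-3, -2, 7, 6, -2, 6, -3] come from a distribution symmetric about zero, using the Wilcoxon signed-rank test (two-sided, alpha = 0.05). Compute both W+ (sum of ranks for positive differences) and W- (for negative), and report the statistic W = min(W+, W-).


Step 1: Drop any zero differences (none here) and take |d_i|.
|d| = [3, 2, 7, 6, 2, 6, 3]
Step 2: Midrank |d_i| (ties get averaged ranks).
ranks: |3|->3.5, |2|->1.5, |7|->7, |6|->5.5, |2|->1.5, |6|->5.5, |3|->3.5
Step 3: Attach original signs; sum ranks with positive sign and with negative sign.
W+ = 7 + 5.5 + 5.5 = 18
W- = 3.5 + 1.5 + 1.5 + 3.5 = 10
(Check: W+ + W- = 28 should equal n(n+1)/2 = 28.)
Step 4: Test statistic W = min(W+, W-) = 10.
Step 5: Ties in |d|, so use the tie-corrected normal approximation.
        E[W] = n(n+1)/4 = 7*8/4 = 14.
        Tie groups: |d|=2 (t=2), |d|=3 (t=2), |d|=6 (t=2); sum(t^3 - t) = 18.
        Var[W] = n(n+1)(2n+1)/24 - sum(t^3-t)/48 = 840/24 - 18/48 = 34.625.
        z = (W - E[W]) / sqrt(Var[W]) = (10 - 14) / 5.8843 = -0.6798.
        Two-sided p = 2*Phi(z) = 0.496647.
Step 6: alpha = 0.05. fail to reject H0.

W+ = 18, W- = 10, W = min = 10, p = 0.496647, fail to reject H0.


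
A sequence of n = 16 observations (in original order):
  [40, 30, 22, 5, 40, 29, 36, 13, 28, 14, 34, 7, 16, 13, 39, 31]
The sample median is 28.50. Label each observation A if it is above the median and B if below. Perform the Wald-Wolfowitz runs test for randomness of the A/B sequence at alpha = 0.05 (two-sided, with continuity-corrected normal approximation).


Step 1: Compute median = 28.50; label A = above, B = below.
Labels in order: AABBAAABBBABBBAA  (n_A = 8, n_B = 8)
Step 2: Count runs R = 7.
Step 3: Under H0 (random ordering), E[R] = 2*n_A*n_B/(n_A+n_B) + 1 = 2*8*8/16 + 1 = 9.0000.
        Var[R] = 2*n_A*n_B*(2*n_A*n_B - n_A - n_B) / ((n_A+n_B)^2 * (n_A+n_B-1)) = 14336/3840 = 3.7333.
        SD[R] = 1.9322.
Step 4: Continuity-corrected z = (R + 0.5 - E[R]) / SD[R] = (7 + 0.5 - 9.0000) / 1.9322 = -0.7763.
Step 5: Two-sided p-value via normal approximation = 2*(1 - Phi(|z|)) = 0.437558.
Step 6: alpha = 0.05. fail to reject H0.

R = 7, z = -0.7763, p = 0.437558, fail to reject H0.


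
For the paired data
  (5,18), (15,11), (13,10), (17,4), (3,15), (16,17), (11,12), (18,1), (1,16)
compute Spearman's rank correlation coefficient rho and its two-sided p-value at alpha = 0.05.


Step 1: Rank x and y separately (midranks; no ties here).
rank(x): 5->3, 15->6, 13->5, 17->8, 3->2, 16->7, 11->4, 18->9, 1->1
rank(y): 18->9, 11->4, 10->3, 4->2, 15->6, 17->8, 12->5, 1->1, 16->7
Step 2: d_i = R_x(i) - R_y(i); compute d_i^2.
  (3-9)^2=36, (6-4)^2=4, (5-3)^2=4, (8-2)^2=36, (2-6)^2=16, (7-8)^2=1, (4-5)^2=1, (9-1)^2=64, (1-7)^2=36
sum(d^2) = 198.
Step 3: rho = 1 - 6*198 / (9*(9^2 - 1)) = 1 - 1188/720 = -0.650000.
Step 4: Under H0, t = rho * sqrt((n-2)/(1-rho^2)) = -2.2630 ~ t(7).
Step 5: Two-sided p-value from the t-distribution with 7 df = 0.058073.
Step 6: alpha = 0.05. fail to reject H0.

rho = -0.6500, p = 0.058073, fail to reject H0 at alpha = 0.05.


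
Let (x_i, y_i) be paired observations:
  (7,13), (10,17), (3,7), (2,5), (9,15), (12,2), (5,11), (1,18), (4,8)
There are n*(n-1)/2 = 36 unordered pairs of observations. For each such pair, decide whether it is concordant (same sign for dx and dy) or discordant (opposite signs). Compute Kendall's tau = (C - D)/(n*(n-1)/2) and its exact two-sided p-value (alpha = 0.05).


Step 1: Enumerate the 36 unordered pairs (i,j) with i<j and classify each by sign(x_j-x_i) * sign(y_j-y_i).
  (1,2):dx=+3,dy=+4->C; (1,3):dx=-4,dy=-6->C; (1,4):dx=-5,dy=-8->C; (1,5):dx=+2,dy=+2->C
  (1,6):dx=+5,dy=-11->D; (1,7):dx=-2,dy=-2->C; (1,8):dx=-6,dy=+5->D; (1,9):dx=-3,dy=-5->C
  (2,3):dx=-7,dy=-10->C; (2,4):dx=-8,dy=-12->C; (2,5):dx=-1,dy=-2->C; (2,6):dx=+2,dy=-15->D
  (2,7):dx=-5,dy=-6->C; (2,8):dx=-9,dy=+1->D; (2,9):dx=-6,dy=-9->C; (3,4):dx=-1,dy=-2->C
  (3,5):dx=+6,dy=+8->C; (3,6):dx=+9,dy=-5->D; (3,7):dx=+2,dy=+4->C; (3,8):dx=-2,dy=+11->D
  (3,9):dx=+1,dy=+1->C; (4,5):dx=+7,dy=+10->C; (4,6):dx=+10,dy=-3->D; (4,7):dx=+3,dy=+6->C
  (4,8):dx=-1,dy=+13->D; (4,9):dx=+2,dy=+3->C; (5,6):dx=+3,dy=-13->D; (5,7):dx=-4,dy=-4->C
  (5,8):dx=-8,dy=+3->D; (5,9):dx=-5,dy=-7->C; (6,7):dx=-7,dy=+9->D; (6,8):dx=-11,dy=+16->D
  (6,9):dx=-8,dy=+6->D; (7,8):dx=-4,dy=+7->D; (7,9):dx=-1,dy=-3->C; (8,9):dx=+3,dy=-10->D
Step 2: C = 21, D = 15, total pairs = 36.
Step 3: tau = (C - D)/(n(n-1)/2) = (21 - 15)/36 = 0.166667.
Step 4: Exact two-sided p-value (enumerate n! = 362880 permutations of y under H0): p = 0.612202.
Step 5: alpha = 0.05. fail to reject H0.

tau_b = 0.1667 (C=21, D=15), p = 0.612202, fail to reject H0.


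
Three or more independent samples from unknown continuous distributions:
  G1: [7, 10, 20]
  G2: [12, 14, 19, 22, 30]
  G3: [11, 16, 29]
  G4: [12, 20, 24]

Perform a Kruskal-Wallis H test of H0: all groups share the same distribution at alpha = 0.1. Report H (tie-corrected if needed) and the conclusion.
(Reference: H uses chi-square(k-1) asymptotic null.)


Step 1: Combine all N = 14 observations and assign midranks.
sorted (value, group, rank): (7,G1,1), (10,G1,2), (11,G3,3), (12,G2,4.5), (12,G4,4.5), (14,G2,6), (16,G3,7), (19,G2,8), (20,G1,9.5), (20,G4,9.5), (22,G2,11), (24,G4,12), (29,G3,13), (30,G2,14)
Step 2: Sum ranks within each group.
R_1 = 12.5 (n_1 = 3)
R_2 = 43.5 (n_2 = 5)
R_3 = 23 (n_3 = 3)
R_4 = 26 (n_4 = 3)
Step 3: H = 12/(N(N+1)) * sum(R_i^2/n_i) - 3(N+1)
     = 12/(14*15) * (12.5^2/3 + 43.5^2/5 + 23^2/3 + 26^2/3) - 3*15
     = 0.057143 * 832.2 - 45
     = 2.554286.
Step 4: Ties present; correction factor C = 1 - 12/(14^3 - 14) = 0.995604. Corrected H = 2.554286 / 0.995604 = 2.565563.
Step 5: Under H0, H ~ chi^2(3); p-value = 0.463559.
Step 6: alpha = 0.1. fail to reject H0.

H = 2.5656, df = 3, p = 0.463559, fail to reject H0.


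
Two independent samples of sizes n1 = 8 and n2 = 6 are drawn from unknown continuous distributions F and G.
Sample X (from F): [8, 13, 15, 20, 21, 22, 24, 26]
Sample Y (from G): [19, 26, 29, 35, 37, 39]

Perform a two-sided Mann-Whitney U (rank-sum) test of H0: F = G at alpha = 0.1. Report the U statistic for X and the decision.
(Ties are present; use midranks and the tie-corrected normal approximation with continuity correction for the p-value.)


Step 1: Combine and sort all 14 observations; assign midranks.
sorted (value, group): (8,X), (13,X), (15,X), (19,Y), (20,X), (21,X), (22,X), (24,X), (26,X), (26,Y), (29,Y), (35,Y), (37,Y), (39,Y)
ranks: 8->1, 13->2, 15->3, 19->4, 20->5, 21->6, 22->7, 24->8, 26->9.5, 26->9.5, 29->11, 35->12, 37->13, 39->14
Step 2: Rank sum for X: R1 = 1 + 2 + 3 + 5 + 6 + 7 + 8 + 9.5 = 41.5.
Step 3: U_X = R1 - n1(n1+1)/2 = 41.5 - 8*9/2 = 41.5 - 36 = 5.5.
       U_Y = n1*n2 - U_X = 48 - 5.5 = 42.5.
Step 4: Ties are present, so use the tie-corrected normal approximation (with continuity correction) for the p-value.
Step 5: p-value = 0.020000; compare to alpha = 0.1. reject H0.

U_X = 5.5, p = 0.020000, reject H0 at alpha = 0.1.


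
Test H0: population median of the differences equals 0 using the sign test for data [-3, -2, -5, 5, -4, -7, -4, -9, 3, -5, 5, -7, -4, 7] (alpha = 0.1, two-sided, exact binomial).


Step 1: Discard zero differences. Original n = 14; n_eff = number of nonzero differences = 14.
Nonzero differences (with sign): -3, -2, -5, +5, -4, -7, -4, -9, +3, -5, +5, -7, -4, +7
Step 2: Count signs: positive = 4, negative = 10.
Step 3: Under H0: P(positive) = 0.5, so the number of positives S ~ Bin(14, 0.5).
Step 4: Two-sided exact p-value = sum of Bin(14,0.5) probabilities at or below the observed probability = 0.179565.
Step 5: alpha = 0.1. fail to reject H0.

n_eff = 14, pos = 4, neg = 10, p = 0.179565, fail to reject H0.


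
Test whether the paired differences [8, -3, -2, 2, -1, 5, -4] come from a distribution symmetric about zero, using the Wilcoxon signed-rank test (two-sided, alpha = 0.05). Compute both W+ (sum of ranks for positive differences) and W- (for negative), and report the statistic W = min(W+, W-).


Step 1: Drop any zero differences (none here) and take |d_i|.
|d| = [8, 3, 2, 2, 1, 5, 4]
Step 2: Midrank |d_i| (ties get averaged ranks).
ranks: |8|->7, |3|->4, |2|->2.5, |2|->2.5, |1|->1, |5|->6, |4|->5
Step 3: Attach original signs; sum ranks with positive sign and with negative sign.
W+ = 7 + 2.5 + 6 = 15.5
W- = 4 + 2.5 + 1 + 5 = 12.5
(Check: W+ + W- = 28 should equal n(n+1)/2 = 28.)
Step 4: Test statistic W = min(W+, W-) = 12.5.
Step 5: Ties in |d|, so use the tie-corrected normal approximation.
        E[W] = n(n+1)/4 = 7*8/4 = 14.
        Tie groups: |d|=2 (t=2); sum(t^3 - t) = 6.
        Var[W] = n(n+1)(2n+1)/24 - sum(t^3-t)/48 = 840/24 - 6/48 = 34.875.
        z = (W - E[W]) / sqrt(Var[W]) = (12.5 - 14) / 5.9055 = -0.2540.
        Two-sided p = 2*Phi(z) = 0.799495.
Step 6: alpha = 0.05. fail to reject H0.

W+ = 15.5, W- = 12.5, W = min = 12.5, p = 0.799495, fail to reject H0.


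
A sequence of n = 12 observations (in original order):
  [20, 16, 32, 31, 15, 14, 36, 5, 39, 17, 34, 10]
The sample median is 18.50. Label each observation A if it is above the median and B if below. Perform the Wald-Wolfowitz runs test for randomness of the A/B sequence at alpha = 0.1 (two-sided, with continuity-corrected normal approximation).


Step 1: Compute median = 18.50; label A = above, B = below.
Labels in order: ABAABBABABAB  (n_A = 6, n_B = 6)
Step 2: Count runs R = 10.
Step 3: Under H0 (random ordering), E[R] = 2*n_A*n_B/(n_A+n_B) + 1 = 2*6*6/12 + 1 = 7.0000.
        Var[R] = 2*n_A*n_B*(2*n_A*n_B - n_A - n_B) / ((n_A+n_B)^2 * (n_A+n_B-1)) = 4320/1584 = 2.7273.
        SD[R] = 1.6514.
Step 4: Continuity-corrected z = (R - 0.5 - E[R]) / SD[R] = (10 - 0.5 - 7.0000) / 1.6514 = 1.5138.
Step 5: Two-sided p-value via normal approximation = 2*(1 - Phi(|z|)) = 0.130070.
Step 6: alpha = 0.1. fail to reject H0.

R = 10, z = 1.5138, p = 0.130070, fail to reject H0.


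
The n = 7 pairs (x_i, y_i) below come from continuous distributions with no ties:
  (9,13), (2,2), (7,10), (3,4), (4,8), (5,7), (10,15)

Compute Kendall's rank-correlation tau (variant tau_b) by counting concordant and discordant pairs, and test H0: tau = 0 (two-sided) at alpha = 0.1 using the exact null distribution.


Step 1: Enumerate the 21 unordered pairs (i,j) with i<j and classify each by sign(x_j-x_i) * sign(y_j-y_i).
  (1,2):dx=-7,dy=-11->C; (1,3):dx=-2,dy=-3->C; (1,4):dx=-6,dy=-9->C; (1,5):dx=-5,dy=-5->C
  (1,6):dx=-4,dy=-6->C; (1,7):dx=+1,dy=+2->C; (2,3):dx=+5,dy=+8->C; (2,4):dx=+1,dy=+2->C
  (2,5):dx=+2,dy=+6->C; (2,6):dx=+3,dy=+5->C; (2,7):dx=+8,dy=+13->C; (3,4):dx=-4,dy=-6->C
  (3,5):dx=-3,dy=-2->C; (3,6):dx=-2,dy=-3->C; (3,7):dx=+3,dy=+5->C; (4,5):dx=+1,dy=+4->C
  (4,6):dx=+2,dy=+3->C; (4,7):dx=+7,dy=+11->C; (5,6):dx=+1,dy=-1->D; (5,7):dx=+6,dy=+7->C
  (6,7):dx=+5,dy=+8->C
Step 2: C = 20, D = 1, total pairs = 21.
Step 3: tau = (C - D)/(n(n-1)/2) = (20 - 1)/21 = 0.904762.
Step 4: Exact two-sided p-value (enumerate n! = 5040 permutations of y under H0): p = 0.002778.
Step 5: alpha = 0.1. reject H0.

tau_b = 0.9048 (C=20, D=1), p = 0.002778, reject H0.


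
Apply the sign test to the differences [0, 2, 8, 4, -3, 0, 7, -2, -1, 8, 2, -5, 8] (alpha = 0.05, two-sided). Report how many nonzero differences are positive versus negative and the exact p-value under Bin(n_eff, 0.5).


Step 1: Discard zero differences. Original n = 13; n_eff = number of nonzero differences = 11.
Nonzero differences (with sign): +2, +8, +4, -3, +7, -2, -1, +8, +2, -5, +8
Step 2: Count signs: positive = 7, negative = 4.
Step 3: Under H0: P(positive) = 0.5, so the number of positives S ~ Bin(11, 0.5).
Step 4: Two-sided exact p-value = sum of Bin(11,0.5) probabilities at or below the observed probability = 0.548828.
Step 5: alpha = 0.05. fail to reject H0.

n_eff = 11, pos = 7, neg = 4, p = 0.548828, fail to reject H0.


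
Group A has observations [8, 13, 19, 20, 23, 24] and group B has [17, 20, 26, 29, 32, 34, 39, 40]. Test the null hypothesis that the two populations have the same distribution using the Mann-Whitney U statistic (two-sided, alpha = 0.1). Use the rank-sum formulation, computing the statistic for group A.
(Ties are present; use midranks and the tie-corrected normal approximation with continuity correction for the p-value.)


Step 1: Combine and sort all 14 observations; assign midranks.
sorted (value, group): (8,X), (13,X), (17,Y), (19,X), (20,X), (20,Y), (23,X), (24,X), (26,Y), (29,Y), (32,Y), (34,Y), (39,Y), (40,Y)
ranks: 8->1, 13->2, 17->3, 19->4, 20->5.5, 20->5.5, 23->7, 24->8, 26->9, 29->10, 32->11, 34->12, 39->13, 40->14
Step 2: Rank sum for X: R1 = 1 + 2 + 4 + 5.5 + 7 + 8 = 27.5.
Step 3: U_X = R1 - n1(n1+1)/2 = 27.5 - 6*7/2 = 27.5 - 21 = 6.5.
       U_Y = n1*n2 - U_X = 48 - 6.5 = 41.5.
Step 4: Ties are present, so use the tie-corrected normal approximation (with continuity correction) for the p-value.
Step 5: p-value = 0.028013; compare to alpha = 0.1. reject H0.

U_X = 6.5, p = 0.028013, reject H0 at alpha = 0.1.


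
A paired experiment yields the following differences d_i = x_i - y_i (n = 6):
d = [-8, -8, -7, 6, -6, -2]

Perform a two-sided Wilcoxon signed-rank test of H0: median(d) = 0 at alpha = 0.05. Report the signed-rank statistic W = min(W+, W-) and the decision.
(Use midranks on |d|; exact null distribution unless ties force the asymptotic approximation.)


Step 1: Drop any zero differences (none here) and take |d_i|.
|d| = [8, 8, 7, 6, 6, 2]
Step 2: Midrank |d_i| (ties get averaged ranks).
ranks: |8|->5.5, |8|->5.5, |7|->4, |6|->2.5, |6|->2.5, |2|->1
Step 3: Attach original signs; sum ranks with positive sign and with negative sign.
W+ = 2.5 = 2.5
W- = 5.5 + 5.5 + 4 + 2.5 + 1 = 18.5
(Check: W+ + W- = 21 should equal n(n+1)/2 = 21.)
Step 4: Test statistic W = min(W+, W-) = 2.5.
Step 5: Ties in |d|, so use the tie-corrected normal approximation.
        E[W] = n(n+1)/4 = 6*7/4 = 10.5.
        Tie groups: |d|=6 (t=2), |d|=8 (t=2); sum(t^3 - t) = 12.
        Var[W] = n(n+1)(2n+1)/24 - sum(t^3-t)/48 = 546/24 - 12/48 = 22.5.
        z = (W - E[W]) / sqrt(Var[W]) = (2.5 - 10.5) / 4.7434 = -1.6865.
        Two-sided p = 2*Phi(z) = 0.091690.
Step 6: alpha = 0.05. fail to reject H0.

W+ = 2.5, W- = 18.5, W = min = 2.5, p = 0.091690, fail to reject H0.


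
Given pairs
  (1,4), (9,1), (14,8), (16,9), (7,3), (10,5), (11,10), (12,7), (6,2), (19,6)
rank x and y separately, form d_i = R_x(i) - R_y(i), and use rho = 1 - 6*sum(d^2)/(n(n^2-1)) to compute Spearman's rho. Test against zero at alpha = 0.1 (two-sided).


Step 1: Rank x and y separately (midranks; no ties here).
rank(x): 1->1, 9->4, 14->8, 16->9, 7->3, 10->5, 11->6, 12->7, 6->2, 19->10
rank(y): 4->4, 1->1, 8->8, 9->9, 3->3, 5->5, 10->10, 7->7, 2->2, 6->6
Step 2: d_i = R_x(i) - R_y(i); compute d_i^2.
  (1-4)^2=9, (4-1)^2=9, (8-8)^2=0, (9-9)^2=0, (3-3)^2=0, (5-5)^2=0, (6-10)^2=16, (7-7)^2=0, (2-2)^2=0, (10-6)^2=16
sum(d^2) = 50.
Step 3: rho = 1 - 6*50 / (10*(10^2 - 1)) = 1 - 300/990 = 0.696970.
Step 4: Under H0, t = rho * sqrt((n-2)/(1-rho^2)) = 2.7490 ~ t(8).
Step 5: Two-sided p-value from the t-distribution with 8 df = 0.025097.
Step 6: alpha = 0.1. reject H0.

rho = 0.6970, p = 0.025097, reject H0 at alpha = 0.1.


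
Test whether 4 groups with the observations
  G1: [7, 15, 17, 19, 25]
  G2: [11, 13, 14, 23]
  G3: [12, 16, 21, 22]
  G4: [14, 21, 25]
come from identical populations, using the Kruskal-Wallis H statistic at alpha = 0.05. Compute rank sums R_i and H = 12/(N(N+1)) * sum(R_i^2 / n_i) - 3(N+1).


Step 1: Combine all N = 16 observations and assign midranks.
sorted (value, group, rank): (7,G1,1), (11,G2,2), (12,G3,3), (13,G2,4), (14,G2,5.5), (14,G4,5.5), (15,G1,7), (16,G3,8), (17,G1,9), (19,G1,10), (21,G3,11.5), (21,G4,11.5), (22,G3,13), (23,G2,14), (25,G1,15.5), (25,G4,15.5)
Step 2: Sum ranks within each group.
R_1 = 42.5 (n_1 = 5)
R_2 = 25.5 (n_2 = 4)
R_3 = 35.5 (n_3 = 4)
R_4 = 32.5 (n_4 = 3)
Step 3: H = 12/(N(N+1)) * sum(R_i^2/n_i) - 3(N+1)
     = 12/(16*17) * (42.5^2/5 + 25.5^2/4 + 35.5^2/4 + 32.5^2/3) - 3*17
     = 0.044118 * 1190.96 - 51
     = 1.542279.
Step 4: Ties present; correction factor C = 1 - 18/(16^3 - 16) = 0.995588. Corrected H = 1.542279 / 0.995588 = 1.549114.
Step 5: Under H0, H ~ chi^2(3); p-value = 0.670982.
Step 6: alpha = 0.05. fail to reject H0.

H = 1.5491, df = 3, p = 0.670982, fail to reject H0.


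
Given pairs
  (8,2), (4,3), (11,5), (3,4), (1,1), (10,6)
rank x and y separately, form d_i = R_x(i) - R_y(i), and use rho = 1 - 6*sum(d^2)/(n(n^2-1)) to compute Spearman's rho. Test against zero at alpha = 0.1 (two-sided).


Step 1: Rank x and y separately (midranks; no ties here).
rank(x): 8->4, 4->3, 11->6, 3->2, 1->1, 10->5
rank(y): 2->2, 3->3, 5->5, 4->4, 1->1, 6->6
Step 2: d_i = R_x(i) - R_y(i); compute d_i^2.
  (4-2)^2=4, (3-3)^2=0, (6-5)^2=1, (2-4)^2=4, (1-1)^2=0, (5-6)^2=1
sum(d^2) = 10.
Step 3: rho = 1 - 6*10 / (6*(6^2 - 1)) = 1 - 60/210 = 0.714286.
Step 4: Under H0, t = rho * sqrt((n-2)/(1-rho^2)) = 2.0412 ~ t(4).
Step 5: Two-sided p-value from the t-distribution with 4 df = 0.110787.
Step 6: alpha = 0.1. fail to reject H0.

rho = 0.7143, p = 0.110787, fail to reject H0 at alpha = 0.1.


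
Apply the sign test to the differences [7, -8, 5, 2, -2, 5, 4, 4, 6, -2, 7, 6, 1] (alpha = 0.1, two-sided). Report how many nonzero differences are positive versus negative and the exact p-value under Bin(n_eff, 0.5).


Step 1: Discard zero differences. Original n = 13; n_eff = number of nonzero differences = 13.
Nonzero differences (with sign): +7, -8, +5, +2, -2, +5, +4, +4, +6, -2, +7, +6, +1
Step 2: Count signs: positive = 10, negative = 3.
Step 3: Under H0: P(positive) = 0.5, so the number of positives S ~ Bin(13, 0.5).
Step 4: Two-sided exact p-value = sum of Bin(13,0.5) probabilities at or below the observed probability = 0.092285.
Step 5: alpha = 0.1. reject H0.

n_eff = 13, pos = 10, neg = 3, p = 0.092285, reject H0.


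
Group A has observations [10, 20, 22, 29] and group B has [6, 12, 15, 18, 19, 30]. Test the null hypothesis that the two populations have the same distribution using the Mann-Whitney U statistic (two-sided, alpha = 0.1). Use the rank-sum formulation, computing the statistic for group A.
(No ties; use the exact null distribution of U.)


Step 1: Combine and sort all 10 observations; assign midranks.
sorted (value, group): (6,Y), (10,X), (12,Y), (15,Y), (18,Y), (19,Y), (20,X), (22,X), (29,X), (30,Y)
ranks: 6->1, 10->2, 12->3, 15->4, 18->5, 19->6, 20->7, 22->8, 29->9, 30->10
Step 2: Rank sum for X: R1 = 2 + 7 + 8 + 9 = 26.
Step 3: U_X = R1 - n1(n1+1)/2 = 26 - 4*5/2 = 26 - 10 = 16.
       U_Y = n1*n2 - U_X = 24 - 16 = 8.
Step 4: No ties, so the exact null distribution of U (based on enumerating the C(10,4) = 210 equally likely rank assignments) gives the two-sided p-value.
Step 5: p-value = 0.476190; compare to alpha = 0.1. fail to reject H0.

U_X = 16, p = 0.476190, fail to reject H0 at alpha = 0.1.


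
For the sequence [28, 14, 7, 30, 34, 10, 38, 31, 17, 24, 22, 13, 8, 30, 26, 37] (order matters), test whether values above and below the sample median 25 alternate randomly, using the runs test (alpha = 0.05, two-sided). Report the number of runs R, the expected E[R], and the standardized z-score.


Step 1: Compute median = 25; label A = above, B = below.
Labels in order: ABBAABAABBBBBAAA  (n_A = 8, n_B = 8)
Step 2: Count runs R = 7.
Step 3: Under H0 (random ordering), E[R] = 2*n_A*n_B/(n_A+n_B) + 1 = 2*8*8/16 + 1 = 9.0000.
        Var[R] = 2*n_A*n_B*(2*n_A*n_B - n_A - n_B) / ((n_A+n_B)^2 * (n_A+n_B-1)) = 14336/3840 = 3.7333.
        SD[R] = 1.9322.
Step 4: Continuity-corrected z = (R + 0.5 - E[R]) / SD[R] = (7 + 0.5 - 9.0000) / 1.9322 = -0.7763.
Step 5: Two-sided p-value via normal approximation = 2*(1 - Phi(|z|)) = 0.437558.
Step 6: alpha = 0.05. fail to reject H0.

R = 7, z = -0.7763, p = 0.437558, fail to reject H0.


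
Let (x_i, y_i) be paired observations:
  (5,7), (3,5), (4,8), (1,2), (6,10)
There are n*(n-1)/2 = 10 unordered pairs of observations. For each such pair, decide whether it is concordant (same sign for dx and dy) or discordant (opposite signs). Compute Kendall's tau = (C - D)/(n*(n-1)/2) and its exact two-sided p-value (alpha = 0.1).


Step 1: Enumerate the 10 unordered pairs (i,j) with i<j and classify each by sign(x_j-x_i) * sign(y_j-y_i).
  (1,2):dx=-2,dy=-2->C; (1,3):dx=-1,dy=+1->D; (1,4):dx=-4,dy=-5->C; (1,5):dx=+1,dy=+3->C
  (2,3):dx=+1,dy=+3->C; (2,4):dx=-2,dy=-3->C; (2,5):dx=+3,dy=+5->C; (3,4):dx=-3,dy=-6->C
  (3,5):dx=+2,dy=+2->C; (4,5):dx=+5,dy=+8->C
Step 2: C = 9, D = 1, total pairs = 10.
Step 3: tau = (C - D)/(n(n-1)/2) = (9 - 1)/10 = 0.800000.
Step 4: Exact two-sided p-value (enumerate n! = 120 permutations of y under H0): p = 0.083333.
Step 5: alpha = 0.1. reject H0.

tau_b = 0.8000 (C=9, D=1), p = 0.083333, reject H0.


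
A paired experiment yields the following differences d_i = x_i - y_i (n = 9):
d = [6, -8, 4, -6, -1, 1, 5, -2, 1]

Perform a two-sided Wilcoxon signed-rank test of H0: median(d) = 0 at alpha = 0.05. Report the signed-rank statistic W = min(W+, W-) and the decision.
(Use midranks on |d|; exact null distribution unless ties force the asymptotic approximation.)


Step 1: Drop any zero differences (none here) and take |d_i|.
|d| = [6, 8, 4, 6, 1, 1, 5, 2, 1]
Step 2: Midrank |d_i| (ties get averaged ranks).
ranks: |6|->7.5, |8|->9, |4|->5, |6|->7.5, |1|->2, |1|->2, |5|->6, |2|->4, |1|->2
Step 3: Attach original signs; sum ranks with positive sign and with negative sign.
W+ = 7.5 + 5 + 2 + 6 + 2 = 22.5
W- = 9 + 7.5 + 2 + 4 = 22.5
(Check: W+ + W- = 45 should equal n(n+1)/2 = 45.)
Step 4: Test statistic W = min(W+, W-) = 22.5.
Step 5: Ties in |d|, so use the tie-corrected normal approximation.
        E[W] = n(n+1)/4 = 9*10/4 = 22.5.
        Tie groups: |d|=1 (t=3), |d|=6 (t=2); sum(t^3 - t) = 30.
        Var[W] = n(n+1)(2n+1)/24 - sum(t^3-t)/48 = 1710/24 - 30/48 = 70.625.
        z = (W - E[W]) / sqrt(Var[W]) = (22.5 - 22.5) / 8.4039 = 0.0000.
        Two-sided p = 2*Phi(z) = 1.000000.
Step 6: alpha = 0.05. fail to reject H0.

W+ = 22.5, W- = 22.5, W = min = 22.5, p = 1.000000, fail to reject H0.


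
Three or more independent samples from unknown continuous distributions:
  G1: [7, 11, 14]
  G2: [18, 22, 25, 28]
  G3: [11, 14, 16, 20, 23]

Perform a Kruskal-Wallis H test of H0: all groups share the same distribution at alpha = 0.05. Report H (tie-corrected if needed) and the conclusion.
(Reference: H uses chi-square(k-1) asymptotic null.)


Step 1: Combine all N = 12 observations and assign midranks.
sorted (value, group, rank): (7,G1,1), (11,G1,2.5), (11,G3,2.5), (14,G1,4.5), (14,G3,4.5), (16,G3,6), (18,G2,7), (20,G3,8), (22,G2,9), (23,G3,10), (25,G2,11), (28,G2,12)
Step 2: Sum ranks within each group.
R_1 = 8 (n_1 = 3)
R_2 = 39 (n_2 = 4)
R_3 = 31 (n_3 = 5)
Step 3: H = 12/(N(N+1)) * sum(R_i^2/n_i) - 3(N+1)
     = 12/(12*13) * (8^2/3 + 39^2/4 + 31^2/5) - 3*13
     = 0.076923 * 593.783 - 39
     = 6.675641.
Step 4: Ties present; correction factor C = 1 - 12/(12^3 - 12) = 0.993007. Corrected H = 6.675641 / 0.993007 = 6.722653.
Step 5: Under H0, H ~ chi^2(2); p-value = 0.034689.
Step 6: alpha = 0.05. reject H0.

H = 6.7227, df = 2, p = 0.034689, reject H0.


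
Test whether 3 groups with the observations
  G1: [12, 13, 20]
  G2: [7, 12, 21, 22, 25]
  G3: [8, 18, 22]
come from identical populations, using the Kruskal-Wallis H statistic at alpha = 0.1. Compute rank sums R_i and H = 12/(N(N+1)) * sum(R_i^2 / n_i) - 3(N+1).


Step 1: Combine all N = 11 observations and assign midranks.
sorted (value, group, rank): (7,G2,1), (8,G3,2), (12,G1,3.5), (12,G2,3.5), (13,G1,5), (18,G3,6), (20,G1,7), (21,G2,8), (22,G2,9.5), (22,G3,9.5), (25,G2,11)
Step 2: Sum ranks within each group.
R_1 = 15.5 (n_1 = 3)
R_2 = 33 (n_2 = 5)
R_3 = 17.5 (n_3 = 3)
Step 3: H = 12/(N(N+1)) * sum(R_i^2/n_i) - 3(N+1)
     = 12/(11*12) * (15.5^2/3 + 33^2/5 + 17.5^2/3) - 3*12
     = 0.090909 * 399.967 - 36
     = 0.360606.
Step 4: Ties present; correction factor C = 1 - 12/(11^3 - 11) = 0.990909. Corrected H = 0.360606 / 0.990909 = 0.363914.
Step 5: Under H0, H ~ chi^2(2); p-value = 0.833637.
Step 6: alpha = 0.1. fail to reject H0.

H = 0.3639, df = 2, p = 0.833637, fail to reject H0.


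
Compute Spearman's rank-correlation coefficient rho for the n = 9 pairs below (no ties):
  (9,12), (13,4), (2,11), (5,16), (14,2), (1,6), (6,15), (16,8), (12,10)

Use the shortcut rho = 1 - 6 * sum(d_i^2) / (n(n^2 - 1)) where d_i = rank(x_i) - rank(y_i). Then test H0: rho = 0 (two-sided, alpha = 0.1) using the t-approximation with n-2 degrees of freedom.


Step 1: Rank x and y separately (midranks; no ties here).
rank(x): 9->5, 13->7, 2->2, 5->3, 14->8, 1->1, 6->4, 16->9, 12->6
rank(y): 12->7, 4->2, 11->6, 16->9, 2->1, 6->3, 15->8, 8->4, 10->5
Step 2: d_i = R_x(i) - R_y(i); compute d_i^2.
  (5-7)^2=4, (7-2)^2=25, (2-6)^2=16, (3-9)^2=36, (8-1)^2=49, (1-3)^2=4, (4-8)^2=16, (9-4)^2=25, (6-5)^2=1
sum(d^2) = 176.
Step 3: rho = 1 - 6*176 / (9*(9^2 - 1)) = 1 - 1056/720 = -0.466667.
Step 4: Under H0, t = rho * sqrt((n-2)/(1-rho^2)) = -1.3960 ~ t(7).
Step 5: Two-sided p-value from the t-distribution with 7 df = 0.205386.
Step 6: alpha = 0.1. fail to reject H0.

rho = -0.4667, p = 0.205386, fail to reject H0 at alpha = 0.1.


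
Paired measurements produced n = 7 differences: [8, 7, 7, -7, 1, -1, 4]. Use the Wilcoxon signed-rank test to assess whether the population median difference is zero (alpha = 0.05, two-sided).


Step 1: Drop any zero differences (none here) and take |d_i|.
|d| = [8, 7, 7, 7, 1, 1, 4]
Step 2: Midrank |d_i| (ties get averaged ranks).
ranks: |8|->7, |7|->5, |7|->5, |7|->5, |1|->1.5, |1|->1.5, |4|->3
Step 3: Attach original signs; sum ranks with positive sign and with negative sign.
W+ = 7 + 5 + 5 + 1.5 + 3 = 21.5
W- = 5 + 1.5 = 6.5
(Check: W+ + W- = 28 should equal n(n+1)/2 = 28.)
Step 4: Test statistic W = min(W+, W-) = 6.5.
Step 5: Ties in |d|, so use the tie-corrected normal approximation.
        E[W] = n(n+1)/4 = 7*8/4 = 14.
        Tie groups: |d|=1 (t=2), |d|=7 (t=3); sum(t^3 - t) = 30.
        Var[W] = n(n+1)(2n+1)/24 - sum(t^3-t)/48 = 840/24 - 30/48 = 34.375.
        z = (W - E[W]) / sqrt(Var[W]) = (6.5 - 14) / 5.8630 = -1.2792.
        Two-sided p = 2*Phi(z) = 0.200825.
Step 6: alpha = 0.05. fail to reject H0.

W+ = 21.5, W- = 6.5, W = min = 6.5, p = 0.200825, fail to reject H0.


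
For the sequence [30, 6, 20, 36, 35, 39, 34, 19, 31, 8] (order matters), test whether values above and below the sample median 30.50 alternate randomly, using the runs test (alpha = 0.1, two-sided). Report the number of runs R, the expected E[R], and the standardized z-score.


Step 1: Compute median = 30.50; label A = above, B = below.
Labels in order: BBBAAAABAB  (n_A = 5, n_B = 5)
Step 2: Count runs R = 5.
Step 3: Under H0 (random ordering), E[R] = 2*n_A*n_B/(n_A+n_B) + 1 = 2*5*5/10 + 1 = 6.0000.
        Var[R] = 2*n_A*n_B*(2*n_A*n_B - n_A - n_B) / ((n_A+n_B)^2 * (n_A+n_B-1)) = 2000/900 = 2.2222.
        SD[R] = 1.4907.
Step 4: Continuity-corrected z = (R + 0.5 - E[R]) / SD[R] = (5 + 0.5 - 6.0000) / 1.4907 = -0.3354.
Step 5: Two-sided p-value via normal approximation = 2*(1 - Phi(|z|)) = 0.737316.
Step 6: alpha = 0.1. fail to reject H0.

R = 5, z = -0.3354, p = 0.737316, fail to reject H0.


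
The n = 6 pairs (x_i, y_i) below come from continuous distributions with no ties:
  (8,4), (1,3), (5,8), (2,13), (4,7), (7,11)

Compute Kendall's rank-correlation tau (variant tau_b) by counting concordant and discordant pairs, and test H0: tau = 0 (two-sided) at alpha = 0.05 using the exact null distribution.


Step 1: Enumerate the 15 unordered pairs (i,j) with i<j and classify each by sign(x_j-x_i) * sign(y_j-y_i).
  (1,2):dx=-7,dy=-1->C; (1,3):dx=-3,dy=+4->D; (1,4):dx=-6,dy=+9->D; (1,5):dx=-4,dy=+3->D
  (1,6):dx=-1,dy=+7->D; (2,3):dx=+4,dy=+5->C; (2,4):dx=+1,dy=+10->C; (2,5):dx=+3,dy=+4->C
  (2,6):dx=+6,dy=+8->C; (3,4):dx=-3,dy=+5->D; (3,5):dx=-1,dy=-1->C; (3,6):dx=+2,dy=+3->C
  (4,5):dx=+2,dy=-6->D; (4,6):dx=+5,dy=-2->D; (5,6):dx=+3,dy=+4->C
Step 2: C = 8, D = 7, total pairs = 15.
Step 3: tau = (C - D)/(n(n-1)/2) = (8 - 7)/15 = 0.066667.
Step 4: Exact two-sided p-value (enumerate n! = 720 permutations of y under H0): p = 1.000000.
Step 5: alpha = 0.05. fail to reject H0.

tau_b = 0.0667 (C=8, D=7), p = 1.000000, fail to reject H0.


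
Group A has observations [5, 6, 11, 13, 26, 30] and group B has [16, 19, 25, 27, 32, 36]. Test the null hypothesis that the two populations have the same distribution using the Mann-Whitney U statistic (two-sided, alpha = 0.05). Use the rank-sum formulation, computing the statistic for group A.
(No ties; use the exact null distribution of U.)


Step 1: Combine and sort all 12 observations; assign midranks.
sorted (value, group): (5,X), (6,X), (11,X), (13,X), (16,Y), (19,Y), (25,Y), (26,X), (27,Y), (30,X), (32,Y), (36,Y)
ranks: 5->1, 6->2, 11->3, 13->4, 16->5, 19->6, 25->7, 26->8, 27->9, 30->10, 32->11, 36->12
Step 2: Rank sum for X: R1 = 1 + 2 + 3 + 4 + 8 + 10 = 28.
Step 3: U_X = R1 - n1(n1+1)/2 = 28 - 6*7/2 = 28 - 21 = 7.
       U_Y = n1*n2 - U_X = 36 - 7 = 29.
Step 4: No ties, so the exact null distribution of U (based on enumerating the C(12,6) = 924 equally likely rank assignments) gives the two-sided p-value.
Step 5: p-value = 0.093074; compare to alpha = 0.05. fail to reject H0.

U_X = 7, p = 0.093074, fail to reject H0 at alpha = 0.05.


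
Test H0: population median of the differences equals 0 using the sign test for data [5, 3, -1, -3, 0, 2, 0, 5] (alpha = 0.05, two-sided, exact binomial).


Step 1: Discard zero differences. Original n = 8; n_eff = number of nonzero differences = 6.
Nonzero differences (with sign): +5, +3, -1, -3, +2, +5
Step 2: Count signs: positive = 4, negative = 2.
Step 3: Under H0: P(positive) = 0.5, so the number of positives S ~ Bin(6, 0.5).
Step 4: Two-sided exact p-value = sum of Bin(6,0.5) probabilities at or below the observed probability = 0.687500.
Step 5: alpha = 0.05. fail to reject H0.

n_eff = 6, pos = 4, neg = 2, p = 0.687500, fail to reject H0.


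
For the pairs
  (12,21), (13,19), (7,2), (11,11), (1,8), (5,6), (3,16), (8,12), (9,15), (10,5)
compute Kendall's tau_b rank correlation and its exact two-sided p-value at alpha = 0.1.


Step 1: Enumerate the 45 unordered pairs (i,j) with i<j and classify each by sign(x_j-x_i) * sign(y_j-y_i).
  (1,2):dx=+1,dy=-2->D; (1,3):dx=-5,dy=-19->C; (1,4):dx=-1,dy=-10->C; (1,5):dx=-11,dy=-13->C
  (1,6):dx=-7,dy=-15->C; (1,7):dx=-9,dy=-5->C; (1,8):dx=-4,dy=-9->C; (1,9):dx=-3,dy=-6->C
  (1,10):dx=-2,dy=-16->C; (2,3):dx=-6,dy=-17->C; (2,4):dx=-2,dy=-8->C; (2,5):dx=-12,dy=-11->C
  (2,6):dx=-8,dy=-13->C; (2,7):dx=-10,dy=-3->C; (2,8):dx=-5,dy=-7->C; (2,9):dx=-4,dy=-4->C
  (2,10):dx=-3,dy=-14->C; (3,4):dx=+4,dy=+9->C; (3,5):dx=-6,dy=+6->D; (3,6):dx=-2,dy=+4->D
  (3,7):dx=-4,dy=+14->D; (3,8):dx=+1,dy=+10->C; (3,9):dx=+2,dy=+13->C; (3,10):dx=+3,dy=+3->C
  (4,5):dx=-10,dy=-3->C; (4,6):dx=-6,dy=-5->C; (4,7):dx=-8,dy=+5->D; (4,8):dx=-3,dy=+1->D
  (4,9):dx=-2,dy=+4->D; (4,10):dx=-1,dy=-6->C; (5,6):dx=+4,dy=-2->D; (5,7):dx=+2,dy=+8->C
  (5,8):dx=+7,dy=+4->C; (5,9):dx=+8,dy=+7->C; (5,10):dx=+9,dy=-3->D; (6,7):dx=-2,dy=+10->D
  (6,8):dx=+3,dy=+6->C; (6,9):dx=+4,dy=+9->C; (6,10):dx=+5,dy=-1->D; (7,8):dx=+5,dy=-4->D
  (7,9):dx=+6,dy=-1->D; (7,10):dx=+7,dy=-11->D; (8,9):dx=+1,dy=+3->C; (8,10):dx=+2,dy=-7->D
  (9,10):dx=+1,dy=-10->D
Step 2: C = 29, D = 16, total pairs = 45.
Step 3: tau = (C - D)/(n(n-1)/2) = (29 - 16)/45 = 0.288889.
Step 4: Exact two-sided p-value (enumerate n! = 3628800 permutations of y under H0): p = 0.291248.
Step 5: alpha = 0.1. fail to reject H0.

tau_b = 0.2889 (C=29, D=16), p = 0.291248, fail to reject H0.


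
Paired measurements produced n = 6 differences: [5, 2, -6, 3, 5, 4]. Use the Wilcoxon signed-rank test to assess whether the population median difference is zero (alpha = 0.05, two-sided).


Step 1: Drop any zero differences (none here) and take |d_i|.
|d| = [5, 2, 6, 3, 5, 4]
Step 2: Midrank |d_i| (ties get averaged ranks).
ranks: |5|->4.5, |2|->1, |6|->6, |3|->2, |5|->4.5, |4|->3
Step 3: Attach original signs; sum ranks with positive sign and with negative sign.
W+ = 4.5 + 1 + 2 + 4.5 + 3 = 15
W- = 6 = 6
(Check: W+ + W- = 21 should equal n(n+1)/2 = 21.)
Step 4: Test statistic W = min(W+, W-) = 6.
Step 5: Ties in |d|, so use the tie-corrected normal approximation.
        E[W] = n(n+1)/4 = 6*7/4 = 10.5.
        Tie groups: |d|=5 (t=2); sum(t^3 - t) = 6.
        Var[W] = n(n+1)(2n+1)/24 - sum(t^3-t)/48 = 546/24 - 6/48 = 22.625.
        z = (W - E[W]) / sqrt(Var[W]) = (6 - 10.5) / 4.7566 = -0.9461.
        Two-sided p = 2*Phi(z) = 0.344118.
Step 6: alpha = 0.05. fail to reject H0.

W+ = 15, W- = 6, W = min = 6, p = 0.344118, fail to reject H0.


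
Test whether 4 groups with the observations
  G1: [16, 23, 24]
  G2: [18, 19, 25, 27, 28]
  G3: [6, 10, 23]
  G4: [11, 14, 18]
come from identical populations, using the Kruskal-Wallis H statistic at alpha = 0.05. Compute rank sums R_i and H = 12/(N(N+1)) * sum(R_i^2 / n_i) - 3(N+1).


Step 1: Combine all N = 14 observations and assign midranks.
sorted (value, group, rank): (6,G3,1), (10,G3,2), (11,G4,3), (14,G4,4), (16,G1,5), (18,G2,6.5), (18,G4,6.5), (19,G2,8), (23,G1,9.5), (23,G3,9.5), (24,G1,11), (25,G2,12), (27,G2,13), (28,G2,14)
Step 2: Sum ranks within each group.
R_1 = 25.5 (n_1 = 3)
R_2 = 53.5 (n_2 = 5)
R_3 = 12.5 (n_3 = 3)
R_4 = 13.5 (n_4 = 3)
Step 3: H = 12/(N(N+1)) * sum(R_i^2/n_i) - 3(N+1)
     = 12/(14*15) * (25.5^2/3 + 53.5^2/5 + 12.5^2/3 + 13.5^2/3) - 3*15
     = 0.057143 * 902.033 - 45
     = 6.544762.
Step 4: Ties present; correction factor C = 1 - 12/(14^3 - 14) = 0.995604. Corrected H = 6.544762 / 0.995604 = 6.573657.
Step 5: Under H0, H ~ chi^2(3); p-value = 0.086802.
Step 6: alpha = 0.05. fail to reject H0.

H = 6.5737, df = 3, p = 0.086802, fail to reject H0.


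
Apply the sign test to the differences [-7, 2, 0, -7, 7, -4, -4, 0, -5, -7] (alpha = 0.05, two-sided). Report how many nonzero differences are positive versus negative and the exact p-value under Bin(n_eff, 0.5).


Step 1: Discard zero differences. Original n = 10; n_eff = number of nonzero differences = 8.
Nonzero differences (with sign): -7, +2, -7, +7, -4, -4, -5, -7
Step 2: Count signs: positive = 2, negative = 6.
Step 3: Under H0: P(positive) = 0.5, so the number of positives S ~ Bin(8, 0.5).
Step 4: Two-sided exact p-value = sum of Bin(8,0.5) probabilities at or below the observed probability = 0.289062.
Step 5: alpha = 0.05. fail to reject H0.

n_eff = 8, pos = 2, neg = 6, p = 0.289062, fail to reject H0.


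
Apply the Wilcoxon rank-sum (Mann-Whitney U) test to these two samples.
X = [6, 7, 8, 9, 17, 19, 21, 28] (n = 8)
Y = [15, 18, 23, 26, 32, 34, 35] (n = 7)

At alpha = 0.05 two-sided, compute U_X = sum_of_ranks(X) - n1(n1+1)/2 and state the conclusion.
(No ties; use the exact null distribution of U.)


Step 1: Combine and sort all 15 observations; assign midranks.
sorted (value, group): (6,X), (7,X), (8,X), (9,X), (15,Y), (17,X), (18,Y), (19,X), (21,X), (23,Y), (26,Y), (28,X), (32,Y), (34,Y), (35,Y)
ranks: 6->1, 7->2, 8->3, 9->4, 15->5, 17->6, 18->7, 19->8, 21->9, 23->10, 26->11, 28->12, 32->13, 34->14, 35->15
Step 2: Rank sum for X: R1 = 1 + 2 + 3 + 4 + 6 + 8 + 9 + 12 = 45.
Step 3: U_X = R1 - n1(n1+1)/2 = 45 - 8*9/2 = 45 - 36 = 9.
       U_Y = n1*n2 - U_X = 56 - 9 = 47.
Step 4: No ties, so the exact null distribution of U (based on enumerating the C(15,8) = 6435 equally likely rank assignments) gives the two-sided p-value.
Step 5: p-value = 0.028904; compare to alpha = 0.05. reject H0.

U_X = 9, p = 0.028904, reject H0 at alpha = 0.05.


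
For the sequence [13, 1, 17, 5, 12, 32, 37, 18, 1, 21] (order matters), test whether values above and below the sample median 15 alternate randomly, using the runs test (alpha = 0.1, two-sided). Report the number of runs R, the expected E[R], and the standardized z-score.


Step 1: Compute median = 15; label A = above, B = below.
Labels in order: BBABBAAABA  (n_A = 5, n_B = 5)
Step 2: Count runs R = 6.
Step 3: Under H0 (random ordering), E[R] = 2*n_A*n_B/(n_A+n_B) + 1 = 2*5*5/10 + 1 = 6.0000.
        Var[R] = 2*n_A*n_B*(2*n_A*n_B - n_A - n_B) / ((n_A+n_B)^2 * (n_A+n_B-1)) = 2000/900 = 2.2222.
        SD[R] = 1.4907.
Step 4: R = E[R], so z = 0 with no continuity correction.
Step 5: Two-sided p-value via normal approximation = 2*(1 - Phi(|z|)) = 1.000000.
Step 6: alpha = 0.1. fail to reject H0.

R = 6, z = 0.0000, p = 1.000000, fail to reject H0.


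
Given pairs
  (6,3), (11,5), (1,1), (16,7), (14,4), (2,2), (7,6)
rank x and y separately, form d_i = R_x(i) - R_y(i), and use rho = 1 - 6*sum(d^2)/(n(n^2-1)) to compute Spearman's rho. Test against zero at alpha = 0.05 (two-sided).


Step 1: Rank x and y separately (midranks; no ties here).
rank(x): 6->3, 11->5, 1->1, 16->7, 14->6, 2->2, 7->4
rank(y): 3->3, 5->5, 1->1, 7->7, 4->4, 2->2, 6->6
Step 2: d_i = R_x(i) - R_y(i); compute d_i^2.
  (3-3)^2=0, (5-5)^2=0, (1-1)^2=0, (7-7)^2=0, (6-4)^2=4, (2-2)^2=0, (4-6)^2=4
sum(d^2) = 8.
Step 3: rho = 1 - 6*8 / (7*(7^2 - 1)) = 1 - 48/336 = 0.857143.
Step 4: Under H0, t = rho * sqrt((n-2)/(1-rho^2)) = 3.7210 ~ t(5).
Step 5: Two-sided p-value from the t-distribution with 5 df = 0.013697.
Step 6: alpha = 0.05. reject H0.

rho = 0.8571, p = 0.013697, reject H0 at alpha = 0.05.


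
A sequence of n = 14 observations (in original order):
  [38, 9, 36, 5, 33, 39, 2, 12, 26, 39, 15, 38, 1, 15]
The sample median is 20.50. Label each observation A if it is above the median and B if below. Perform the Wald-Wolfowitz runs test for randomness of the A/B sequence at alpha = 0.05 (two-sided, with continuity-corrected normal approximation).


Step 1: Compute median = 20.50; label A = above, B = below.
Labels in order: ABABAABBAABABB  (n_A = 7, n_B = 7)
Step 2: Count runs R = 10.
Step 3: Under H0 (random ordering), E[R] = 2*n_A*n_B/(n_A+n_B) + 1 = 2*7*7/14 + 1 = 8.0000.
        Var[R] = 2*n_A*n_B*(2*n_A*n_B - n_A - n_B) / ((n_A+n_B)^2 * (n_A+n_B-1)) = 8232/2548 = 3.2308.
        SD[R] = 1.7974.
Step 4: Continuity-corrected z = (R - 0.5 - E[R]) / SD[R] = (10 - 0.5 - 8.0000) / 1.7974 = 0.8345.
Step 5: Two-sided p-value via normal approximation = 2*(1 - Phi(|z|)) = 0.403986.
Step 6: alpha = 0.05. fail to reject H0.

R = 10, z = 0.8345, p = 0.403986, fail to reject H0.


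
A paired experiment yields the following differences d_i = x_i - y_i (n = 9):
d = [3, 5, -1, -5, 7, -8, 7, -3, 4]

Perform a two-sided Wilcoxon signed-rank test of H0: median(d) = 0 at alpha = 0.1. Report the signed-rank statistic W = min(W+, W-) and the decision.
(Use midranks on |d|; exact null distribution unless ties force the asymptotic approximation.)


Step 1: Drop any zero differences (none here) and take |d_i|.
|d| = [3, 5, 1, 5, 7, 8, 7, 3, 4]
Step 2: Midrank |d_i| (ties get averaged ranks).
ranks: |3|->2.5, |5|->5.5, |1|->1, |5|->5.5, |7|->7.5, |8|->9, |7|->7.5, |3|->2.5, |4|->4
Step 3: Attach original signs; sum ranks with positive sign and with negative sign.
W+ = 2.5 + 5.5 + 7.5 + 7.5 + 4 = 27
W- = 1 + 5.5 + 9 + 2.5 = 18
(Check: W+ + W- = 45 should equal n(n+1)/2 = 45.)
Step 4: Test statistic W = min(W+, W-) = 18.
Step 5: Ties in |d|, so use the tie-corrected normal approximation.
        E[W] = n(n+1)/4 = 9*10/4 = 22.5.
        Tie groups: |d|=3 (t=2), |d|=5 (t=2), |d|=7 (t=2); sum(t^3 - t) = 18.
        Var[W] = n(n+1)(2n+1)/24 - sum(t^3-t)/48 = 1710/24 - 18/48 = 70.875.
        z = (W - E[W]) / sqrt(Var[W]) = (18 - 22.5) / 8.4187 = -0.5345.
        Two-sided p = 2*Phi(z) = 0.592980.
Step 6: alpha = 0.1. fail to reject H0.

W+ = 27, W- = 18, W = min = 18, p = 0.592980, fail to reject H0.
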